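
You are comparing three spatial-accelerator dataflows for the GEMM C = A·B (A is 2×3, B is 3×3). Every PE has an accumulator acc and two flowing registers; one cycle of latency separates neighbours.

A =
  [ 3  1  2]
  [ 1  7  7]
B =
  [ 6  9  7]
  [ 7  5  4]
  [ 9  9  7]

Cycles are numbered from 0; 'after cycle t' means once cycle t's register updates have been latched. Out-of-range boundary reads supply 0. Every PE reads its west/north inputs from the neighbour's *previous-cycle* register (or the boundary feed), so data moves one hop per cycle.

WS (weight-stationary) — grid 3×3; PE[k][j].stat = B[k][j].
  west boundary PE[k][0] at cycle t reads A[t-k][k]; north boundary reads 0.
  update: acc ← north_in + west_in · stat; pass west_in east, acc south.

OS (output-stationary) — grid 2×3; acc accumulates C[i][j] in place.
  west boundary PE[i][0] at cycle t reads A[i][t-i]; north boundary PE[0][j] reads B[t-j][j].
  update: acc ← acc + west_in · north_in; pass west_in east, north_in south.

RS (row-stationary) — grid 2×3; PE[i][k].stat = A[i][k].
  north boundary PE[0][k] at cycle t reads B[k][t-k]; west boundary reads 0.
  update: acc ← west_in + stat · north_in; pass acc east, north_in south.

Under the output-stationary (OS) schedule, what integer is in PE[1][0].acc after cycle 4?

OS (2×3). Following PE[1][0] plus its west/north inputs:
  [0] (0,0) acc=18 (h:3 v:6)
  [0] (1,0) acc=0 (h:0 v:0)
  [1] (0,0) acc=25 (h:1 v:7)
  [1] (1,0) acc=6 (h:1 v:6)
  [2] (0,0) acc=43 (h:2 v:9)
  [2] (1,0) acc=55 (h:7 v:7)
  [3] (0,0) acc=43 (h:0 v:0)
  [3] (1,0) acc=118 (h:7 v:9)
  [4] (0,0) acc=43 (h:0 v:0)
  [4] (1,0) acc=118 (h:0 v:0)

PE[1][0].acc = 118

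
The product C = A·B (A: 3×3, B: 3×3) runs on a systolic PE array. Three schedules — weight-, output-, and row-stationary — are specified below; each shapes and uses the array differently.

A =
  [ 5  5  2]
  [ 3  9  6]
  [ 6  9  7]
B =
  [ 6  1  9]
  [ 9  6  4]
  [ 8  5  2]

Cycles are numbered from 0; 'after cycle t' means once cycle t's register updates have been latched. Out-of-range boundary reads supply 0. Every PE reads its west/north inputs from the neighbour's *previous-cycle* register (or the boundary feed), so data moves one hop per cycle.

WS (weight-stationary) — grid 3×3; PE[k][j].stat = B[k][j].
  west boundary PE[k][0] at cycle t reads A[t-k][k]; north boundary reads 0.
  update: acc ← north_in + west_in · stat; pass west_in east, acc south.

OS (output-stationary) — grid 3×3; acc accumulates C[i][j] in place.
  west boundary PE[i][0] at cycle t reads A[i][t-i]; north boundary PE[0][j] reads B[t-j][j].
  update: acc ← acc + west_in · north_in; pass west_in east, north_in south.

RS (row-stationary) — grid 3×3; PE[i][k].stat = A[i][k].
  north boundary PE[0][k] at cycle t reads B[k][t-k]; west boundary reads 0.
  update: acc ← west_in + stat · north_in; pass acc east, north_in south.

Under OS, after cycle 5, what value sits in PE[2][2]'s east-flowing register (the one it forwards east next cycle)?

Tracing OS — 3×3 array, target PE[2][2]:
  [0] (1,2) acc=0 (h:0 v:0)
  [0] (2,1) acc=0 (h:0 v:0)
  [0] (2,2) acc=0 (h:0 v:0)
  [1] (1,2) acc=0 (h:0 v:0)
  [1] (2,1) acc=0 (h:0 v:0)
  [1] (2,2) acc=0 (h:0 v:0)
  [2] (1,2) acc=0 (h:0 v:0)
  [2] (2,1) acc=0 (h:0 v:0)
  [2] (2,2) acc=0 (h:0 v:0)
  [3] (1,2) acc=27 (h:3 v:9)
  [3] (2,1) acc=6 (h:6 v:1)
  [3] (2,2) acc=0 (h:0 v:0)
  [4] (1,2) acc=63 (h:9 v:4)
  [4] (2,1) acc=60 (h:9 v:6)
  [4] (2,2) acc=54 (h:6 v:9)
  [5] (1,2) acc=75 (h:6 v:2)
  [5] (2,1) acc=95 (h:7 v:5)
  [5] (2,2) acc=90 (h:9 v:4)

register = 9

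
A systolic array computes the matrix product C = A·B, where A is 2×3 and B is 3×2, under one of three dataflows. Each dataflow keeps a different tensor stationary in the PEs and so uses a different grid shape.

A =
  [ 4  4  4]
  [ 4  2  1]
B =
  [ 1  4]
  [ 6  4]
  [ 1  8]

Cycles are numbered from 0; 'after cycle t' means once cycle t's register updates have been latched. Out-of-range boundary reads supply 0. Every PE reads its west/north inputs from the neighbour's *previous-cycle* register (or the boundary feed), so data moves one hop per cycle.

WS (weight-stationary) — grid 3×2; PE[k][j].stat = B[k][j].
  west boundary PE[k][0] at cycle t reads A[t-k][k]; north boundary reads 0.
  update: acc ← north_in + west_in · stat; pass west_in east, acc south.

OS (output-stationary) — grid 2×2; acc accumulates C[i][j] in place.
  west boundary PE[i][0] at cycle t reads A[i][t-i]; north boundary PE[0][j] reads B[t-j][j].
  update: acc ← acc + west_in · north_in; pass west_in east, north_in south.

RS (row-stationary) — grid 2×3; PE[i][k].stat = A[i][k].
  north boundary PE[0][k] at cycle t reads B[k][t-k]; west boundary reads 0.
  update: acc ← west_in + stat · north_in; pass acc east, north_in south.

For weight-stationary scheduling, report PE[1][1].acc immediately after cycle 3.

WS on a 3×2 grid — tracing PE[1][1] and its feeders:
  after 0 — PE[0][1] acc=0, pass-E 0, pass-S 0
  after 0 — PE[1][0] acc=0, pass-E 0, pass-S 0
  after 0 — PE[1][1] acc=0, pass-E 0, pass-S 0
  after 1 — PE[0][1] acc=16, pass-E 4, pass-S 16
  after 1 — PE[1][0] acc=28, pass-E 4, pass-S 28
  after 1 — PE[1][1] acc=0, pass-E 0, pass-S 0
  after 2 — PE[0][1] acc=16, pass-E 4, pass-S 16
  after 2 — PE[1][0] acc=16, pass-E 2, pass-S 16
  after 2 — PE[1][1] acc=32, pass-E 4, pass-S 32
  after 3 — PE[0][1] acc=0, pass-E 0, pass-S 0
  after 3 — PE[1][0] acc=0, pass-E 0, pass-S 0
  after 3 — PE[1][1] acc=24, pass-E 2, pass-S 24

PE[1][1].acc = 24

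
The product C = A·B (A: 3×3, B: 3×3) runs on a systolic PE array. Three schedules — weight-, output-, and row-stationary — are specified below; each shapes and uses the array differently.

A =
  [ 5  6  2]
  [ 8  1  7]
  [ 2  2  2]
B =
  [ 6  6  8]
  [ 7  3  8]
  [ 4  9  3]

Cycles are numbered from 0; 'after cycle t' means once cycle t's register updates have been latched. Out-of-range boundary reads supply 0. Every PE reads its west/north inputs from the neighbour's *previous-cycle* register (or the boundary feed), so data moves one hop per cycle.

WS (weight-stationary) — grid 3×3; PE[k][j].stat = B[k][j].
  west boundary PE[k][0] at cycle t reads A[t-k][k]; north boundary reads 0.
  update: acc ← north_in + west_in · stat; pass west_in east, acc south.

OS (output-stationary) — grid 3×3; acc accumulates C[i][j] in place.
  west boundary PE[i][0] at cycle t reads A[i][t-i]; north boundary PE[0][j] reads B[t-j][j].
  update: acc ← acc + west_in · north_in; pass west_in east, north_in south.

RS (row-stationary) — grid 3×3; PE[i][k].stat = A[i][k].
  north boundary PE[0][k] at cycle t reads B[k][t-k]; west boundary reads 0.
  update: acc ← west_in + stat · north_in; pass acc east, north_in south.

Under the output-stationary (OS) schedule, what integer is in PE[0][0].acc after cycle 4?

PE[0][0].acc = 80

OS (3×3). Following PE[0][0] plus its west/north inputs:
  0: (0,0).acc=30  regs=<5,6>
  1: (0,0).acc=72  regs=<6,7>
  2: (0,0).acc=80  regs=<2,4>
  3: (0,0).acc=80  regs=<0,0>
  4: (0,0).acc=80  regs=<0,0>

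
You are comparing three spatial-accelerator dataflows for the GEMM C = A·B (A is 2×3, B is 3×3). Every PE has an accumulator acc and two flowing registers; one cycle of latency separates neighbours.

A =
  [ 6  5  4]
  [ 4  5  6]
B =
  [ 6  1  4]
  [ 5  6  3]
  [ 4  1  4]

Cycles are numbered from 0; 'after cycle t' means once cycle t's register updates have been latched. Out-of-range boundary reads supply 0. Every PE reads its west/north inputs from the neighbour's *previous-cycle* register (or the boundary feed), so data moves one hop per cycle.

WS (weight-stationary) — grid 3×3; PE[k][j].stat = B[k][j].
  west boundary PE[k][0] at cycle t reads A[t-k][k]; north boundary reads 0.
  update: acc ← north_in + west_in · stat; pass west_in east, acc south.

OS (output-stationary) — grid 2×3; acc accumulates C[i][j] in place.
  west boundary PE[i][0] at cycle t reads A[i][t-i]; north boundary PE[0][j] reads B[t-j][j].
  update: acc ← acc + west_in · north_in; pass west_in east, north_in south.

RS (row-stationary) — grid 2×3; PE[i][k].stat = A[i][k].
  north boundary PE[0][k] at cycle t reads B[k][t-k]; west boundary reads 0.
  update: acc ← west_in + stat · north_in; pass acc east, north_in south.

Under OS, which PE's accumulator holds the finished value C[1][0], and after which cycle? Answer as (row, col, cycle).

(row, col, cycle) = (1, 0, 3)

OS — PE[1][0] is where C[1][0] collects:
  t=0 PE[1][0]: acc=0 h=0 v=0
  t=1 PE[1][0]: acc=24 h=4 v=6
  t=2 PE[1][0]: acc=49 h=5 v=5
  t=3 PE[1][0]: acc=73 h=6 v=4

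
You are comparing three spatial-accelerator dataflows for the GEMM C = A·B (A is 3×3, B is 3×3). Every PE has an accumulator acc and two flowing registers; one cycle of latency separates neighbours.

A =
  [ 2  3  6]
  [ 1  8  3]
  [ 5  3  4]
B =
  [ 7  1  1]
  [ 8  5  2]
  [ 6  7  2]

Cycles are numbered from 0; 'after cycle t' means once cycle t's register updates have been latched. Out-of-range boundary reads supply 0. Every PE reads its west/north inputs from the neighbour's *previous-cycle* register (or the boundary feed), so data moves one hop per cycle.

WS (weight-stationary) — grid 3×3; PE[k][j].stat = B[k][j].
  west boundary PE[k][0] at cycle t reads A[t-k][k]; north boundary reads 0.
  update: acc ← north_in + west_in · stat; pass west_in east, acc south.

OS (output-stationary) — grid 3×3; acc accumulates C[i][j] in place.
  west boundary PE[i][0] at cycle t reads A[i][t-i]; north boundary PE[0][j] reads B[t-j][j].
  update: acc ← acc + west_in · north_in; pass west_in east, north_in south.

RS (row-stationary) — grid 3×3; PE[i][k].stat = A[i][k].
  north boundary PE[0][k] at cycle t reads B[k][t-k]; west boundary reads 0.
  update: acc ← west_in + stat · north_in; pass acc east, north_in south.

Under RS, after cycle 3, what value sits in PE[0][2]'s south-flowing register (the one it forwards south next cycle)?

register = 7

RS 3×3: PE[0][2] cycle-by-cycle (with neighbour feeds):
  cycle 0: PE[0][1] → acc 0, east 0, south 0
  cycle 0: PE[0][2] → acc 0, east 0, south 0
  cycle 1: PE[0][1] → acc 38, east 38, south 8
  cycle 1: PE[0][2] → acc 0, east 0, south 0
  cycle 2: PE[0][1] → acc 17, east 17, south 5
  cycle 2: PE[0][2] → acc 74, east 74, south 6
  cycle 3: PE[0][1] → acc 8, east 8, south 2
  cycle 3: PE[0][2] → acc 59, east 59, south 7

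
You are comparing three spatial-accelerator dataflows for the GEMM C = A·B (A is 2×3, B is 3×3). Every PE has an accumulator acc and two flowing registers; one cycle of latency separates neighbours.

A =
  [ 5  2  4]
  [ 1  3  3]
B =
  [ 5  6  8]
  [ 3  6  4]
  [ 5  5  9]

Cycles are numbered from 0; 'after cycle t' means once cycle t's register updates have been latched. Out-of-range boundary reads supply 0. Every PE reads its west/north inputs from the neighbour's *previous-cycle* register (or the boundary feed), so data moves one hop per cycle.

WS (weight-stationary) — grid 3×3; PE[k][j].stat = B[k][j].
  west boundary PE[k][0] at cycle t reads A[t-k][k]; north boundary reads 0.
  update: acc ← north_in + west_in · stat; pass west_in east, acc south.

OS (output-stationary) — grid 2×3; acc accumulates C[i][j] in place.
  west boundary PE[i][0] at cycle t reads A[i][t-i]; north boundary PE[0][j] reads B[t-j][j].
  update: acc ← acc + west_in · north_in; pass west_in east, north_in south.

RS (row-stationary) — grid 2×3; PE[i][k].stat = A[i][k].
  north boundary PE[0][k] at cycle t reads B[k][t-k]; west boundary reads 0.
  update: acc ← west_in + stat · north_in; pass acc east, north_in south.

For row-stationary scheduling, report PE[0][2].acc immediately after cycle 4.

RS (2×3). Following PE[0][2] plus its west/north inputs:
  [0] (0,1) acc=0 (h:0 v:0)
  [0] (0,2) acc=0 (h:0 v:0)
  [1] (0,1) acc=31 (h:31 v:3)
  [1] (0,2) acc=0 (h:0 v:0)
  [2] (0,1) acc=42 (h:42 v:6)
  [2] (0,2) acc=51 (h:51 v:5)
  [3] (0,1) acc=48 (h:48 v:4)
  [3] (0,2) acc=62 (h:62 v:5)
  [4] (0,1) acc=0 (h:0 v:0)
  [4] (0,2) acc=84 (h:84 v:9)

PE[0][2].acc = 84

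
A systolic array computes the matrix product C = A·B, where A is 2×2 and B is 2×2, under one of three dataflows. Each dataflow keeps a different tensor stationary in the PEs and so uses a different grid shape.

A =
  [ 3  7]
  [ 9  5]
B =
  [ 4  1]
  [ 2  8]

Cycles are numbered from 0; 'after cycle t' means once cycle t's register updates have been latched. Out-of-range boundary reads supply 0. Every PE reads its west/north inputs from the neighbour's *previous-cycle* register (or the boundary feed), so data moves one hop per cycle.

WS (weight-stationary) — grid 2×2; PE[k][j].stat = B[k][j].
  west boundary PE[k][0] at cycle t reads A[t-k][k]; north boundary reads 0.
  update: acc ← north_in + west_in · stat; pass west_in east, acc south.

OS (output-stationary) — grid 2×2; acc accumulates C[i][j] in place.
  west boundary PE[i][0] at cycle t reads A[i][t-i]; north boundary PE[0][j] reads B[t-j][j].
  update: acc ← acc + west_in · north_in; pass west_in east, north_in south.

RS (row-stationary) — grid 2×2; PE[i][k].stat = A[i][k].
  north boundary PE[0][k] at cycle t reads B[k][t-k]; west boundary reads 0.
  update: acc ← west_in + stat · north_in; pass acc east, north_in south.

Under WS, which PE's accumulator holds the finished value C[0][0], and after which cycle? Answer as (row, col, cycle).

(row, col, cycle) = (1, 0, 1)

WS: C[0][0] accumulates in PE[1][0]:
  0: (1,0).acc=0  regs=<0,0>
  1: (1,0).acc=26  regs=<7,26>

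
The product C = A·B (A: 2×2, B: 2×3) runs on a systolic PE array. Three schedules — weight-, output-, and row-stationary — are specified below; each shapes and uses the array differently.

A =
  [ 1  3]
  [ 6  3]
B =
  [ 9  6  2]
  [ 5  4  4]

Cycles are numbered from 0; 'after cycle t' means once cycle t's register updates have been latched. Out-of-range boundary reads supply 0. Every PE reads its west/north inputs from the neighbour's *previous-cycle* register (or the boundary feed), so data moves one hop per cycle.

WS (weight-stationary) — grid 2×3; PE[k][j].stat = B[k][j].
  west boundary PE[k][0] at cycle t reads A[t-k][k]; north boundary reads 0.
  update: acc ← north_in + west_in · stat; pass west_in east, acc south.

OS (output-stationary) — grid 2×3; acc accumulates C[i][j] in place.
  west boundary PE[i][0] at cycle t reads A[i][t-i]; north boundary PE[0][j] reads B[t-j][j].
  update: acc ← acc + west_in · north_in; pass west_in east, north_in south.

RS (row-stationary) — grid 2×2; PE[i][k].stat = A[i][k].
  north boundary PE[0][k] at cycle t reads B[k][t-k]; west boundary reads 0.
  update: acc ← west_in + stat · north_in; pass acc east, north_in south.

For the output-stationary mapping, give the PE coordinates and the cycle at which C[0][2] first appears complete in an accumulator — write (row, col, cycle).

OS: C[0][2] accumulates in PE[0][2]:
  [0] (0,2) acc=0 (h:0 v:0)
  [1] (0,2) acc=0 (h:0 v:0)
  [2] (0,2) acc=2 (h:1 v:2)
  [3] (0,2) acc=14 (h:3 v:4)

(row, col, cycle) = (0, 2, 3)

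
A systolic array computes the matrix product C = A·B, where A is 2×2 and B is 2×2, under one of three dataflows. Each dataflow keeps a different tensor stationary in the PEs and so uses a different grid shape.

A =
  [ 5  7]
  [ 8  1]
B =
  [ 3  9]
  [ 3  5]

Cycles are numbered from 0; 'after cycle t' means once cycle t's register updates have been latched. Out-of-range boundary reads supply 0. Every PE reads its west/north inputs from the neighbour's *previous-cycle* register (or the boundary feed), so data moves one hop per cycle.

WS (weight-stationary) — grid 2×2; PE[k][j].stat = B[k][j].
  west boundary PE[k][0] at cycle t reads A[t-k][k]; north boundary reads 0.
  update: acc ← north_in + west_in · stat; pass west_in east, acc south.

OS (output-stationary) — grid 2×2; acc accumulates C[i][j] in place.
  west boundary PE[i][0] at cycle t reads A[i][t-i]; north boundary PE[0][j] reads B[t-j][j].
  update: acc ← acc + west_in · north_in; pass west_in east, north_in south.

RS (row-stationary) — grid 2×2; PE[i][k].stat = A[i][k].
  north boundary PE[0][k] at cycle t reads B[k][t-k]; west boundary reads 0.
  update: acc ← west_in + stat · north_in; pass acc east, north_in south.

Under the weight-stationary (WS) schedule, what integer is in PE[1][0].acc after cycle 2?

PE[1][0].acc = 27

WS on a 2×2 grid — tracing PE[1][0] and its feeders:
  cycle 0: PE[0][0] → acc 15, east 5, south 15
  cycle 0: PE[1][0] → acc 0, east 0, south 0
  cycle 1: PE[0][0] → acc 24, east 8, south 24
  cycle 1: PE[1][0] → acc 36, east 7, south 36
  cycle 2: PE[0][0] → acc 0, east 0, south 0
  cycle 2: PE[1][0] → acc 27, east 1, south 27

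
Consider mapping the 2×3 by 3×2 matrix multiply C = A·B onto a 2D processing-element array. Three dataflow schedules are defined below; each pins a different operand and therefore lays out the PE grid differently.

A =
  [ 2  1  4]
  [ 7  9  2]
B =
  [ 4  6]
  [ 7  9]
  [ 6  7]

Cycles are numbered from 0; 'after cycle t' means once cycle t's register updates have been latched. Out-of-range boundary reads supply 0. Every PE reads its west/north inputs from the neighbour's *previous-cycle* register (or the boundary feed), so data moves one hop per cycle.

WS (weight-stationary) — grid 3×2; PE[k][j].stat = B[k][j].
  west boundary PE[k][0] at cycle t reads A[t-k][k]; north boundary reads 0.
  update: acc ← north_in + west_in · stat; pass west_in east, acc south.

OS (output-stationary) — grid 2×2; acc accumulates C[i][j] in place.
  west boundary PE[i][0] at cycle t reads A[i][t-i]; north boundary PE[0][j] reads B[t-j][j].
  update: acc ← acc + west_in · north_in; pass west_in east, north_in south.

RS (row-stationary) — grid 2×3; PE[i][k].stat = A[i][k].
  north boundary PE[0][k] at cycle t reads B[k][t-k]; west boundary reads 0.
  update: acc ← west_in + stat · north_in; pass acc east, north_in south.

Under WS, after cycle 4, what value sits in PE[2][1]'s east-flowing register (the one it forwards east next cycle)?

register = 2

WS 3×2: PE[2][1] cycle-by-cycle (with neighbour feeds):
  after 0 — PE[1][1] acc=0, pass-E 0, pass-S 0
  after 0 — PE[2][0] acc=0, pass-E 0, pass-S 0
  after 0 — PE[2][1] acc=0, pass-E 0, pass-S 0
  after 1 — PE[1][1] acc=0, pass-E 0, pass-S 0
  after 1 — PE[2][0] acc=0, pass-E 0, pass-S 0
  after 1 — PE[2][1] acc=0, pass-E 0, pass-S 0
  after 2 — PE[1][1] acc=21, pass-E 1, pass-S 21
  after 2 — PE[2][0] acc=39, pass-E 4, pass-S 39
  after 2 — PE[2][1] acc=0, pass-E 0, pass-S 0
  after 3 — PE[1][1] acc=123, pass-E 9, pass-S 123
  after 3 — PE[2][0] acc=103, pass-E 2, pass-S 103
  after 3 — PE[2][1] acc=49, pass-E 4, pass-S 49
  after 4 — PE[1][1] acc=0, pass-E 0, pass-S 0
  after 4 — PE[2][0] acc=0, pass-E 0, pass-S 0
  after 4 — PE[2][1] acc=137, pass-E 2, pass-S 137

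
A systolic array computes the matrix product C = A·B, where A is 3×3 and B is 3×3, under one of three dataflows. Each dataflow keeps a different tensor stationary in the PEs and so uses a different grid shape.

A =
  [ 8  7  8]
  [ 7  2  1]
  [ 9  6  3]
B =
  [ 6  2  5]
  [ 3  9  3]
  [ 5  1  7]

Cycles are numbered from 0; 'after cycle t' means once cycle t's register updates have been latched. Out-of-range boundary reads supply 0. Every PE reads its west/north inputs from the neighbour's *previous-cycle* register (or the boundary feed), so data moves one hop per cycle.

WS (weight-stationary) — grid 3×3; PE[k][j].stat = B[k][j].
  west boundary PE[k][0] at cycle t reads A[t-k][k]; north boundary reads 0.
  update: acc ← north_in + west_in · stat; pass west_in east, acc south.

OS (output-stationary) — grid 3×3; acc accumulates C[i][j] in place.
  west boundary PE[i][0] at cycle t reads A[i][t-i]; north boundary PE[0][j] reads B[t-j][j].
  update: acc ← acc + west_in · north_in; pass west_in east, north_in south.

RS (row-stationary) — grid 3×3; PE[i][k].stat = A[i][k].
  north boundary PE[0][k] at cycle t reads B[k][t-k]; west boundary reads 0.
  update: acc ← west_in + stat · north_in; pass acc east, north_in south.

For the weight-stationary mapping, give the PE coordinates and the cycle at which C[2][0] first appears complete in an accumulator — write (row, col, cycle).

(row, col, cycle) = (2, 0, 4)

Under WS, C[2][0] lands at PE[2][0]:
  cycle 0: PE[2][0] → acc 0, east 0, south 0
  cycle 1: PE[2][0] → acc 0, east 0, south 0
  cycle 2: PE[2][0] → acc 109, east 8, south 109
  cycle 3: PE[2][0] → acc 53, east 1, south 53
  cycle 4: PE[2][0] → acc 87, east 3, south 87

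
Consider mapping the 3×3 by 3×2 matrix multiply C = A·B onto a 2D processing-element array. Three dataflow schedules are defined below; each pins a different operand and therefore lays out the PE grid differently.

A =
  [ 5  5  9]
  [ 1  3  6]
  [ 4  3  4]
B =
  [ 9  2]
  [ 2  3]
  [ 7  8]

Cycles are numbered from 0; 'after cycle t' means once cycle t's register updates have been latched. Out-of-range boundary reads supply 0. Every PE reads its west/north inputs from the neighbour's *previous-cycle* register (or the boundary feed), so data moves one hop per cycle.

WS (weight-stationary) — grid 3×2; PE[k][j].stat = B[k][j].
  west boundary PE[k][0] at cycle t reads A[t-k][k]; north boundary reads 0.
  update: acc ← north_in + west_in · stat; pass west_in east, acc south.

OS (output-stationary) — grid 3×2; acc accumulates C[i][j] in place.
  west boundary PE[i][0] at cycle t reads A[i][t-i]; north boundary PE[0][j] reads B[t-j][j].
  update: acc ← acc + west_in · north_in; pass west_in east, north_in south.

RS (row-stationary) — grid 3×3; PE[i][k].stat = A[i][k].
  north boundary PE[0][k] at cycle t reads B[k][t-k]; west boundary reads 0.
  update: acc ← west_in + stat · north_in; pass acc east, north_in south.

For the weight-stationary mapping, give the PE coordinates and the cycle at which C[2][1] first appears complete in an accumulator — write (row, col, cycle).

(row, col, cycle) = (2, 1, 5)

Under WS, C[2][1] lands at PE[2][1]:
  c0 r2c1: 0 / 0 / 0
  c1 r2c1: 0 / 0 / 0
  c2 r2c1: 0 / 0 / 0
  c3 r2c1: 97 / 9 / 97
  c4 r2c1: 59 / 6 / 59
  c5 r2c1: 49 / 4 / 49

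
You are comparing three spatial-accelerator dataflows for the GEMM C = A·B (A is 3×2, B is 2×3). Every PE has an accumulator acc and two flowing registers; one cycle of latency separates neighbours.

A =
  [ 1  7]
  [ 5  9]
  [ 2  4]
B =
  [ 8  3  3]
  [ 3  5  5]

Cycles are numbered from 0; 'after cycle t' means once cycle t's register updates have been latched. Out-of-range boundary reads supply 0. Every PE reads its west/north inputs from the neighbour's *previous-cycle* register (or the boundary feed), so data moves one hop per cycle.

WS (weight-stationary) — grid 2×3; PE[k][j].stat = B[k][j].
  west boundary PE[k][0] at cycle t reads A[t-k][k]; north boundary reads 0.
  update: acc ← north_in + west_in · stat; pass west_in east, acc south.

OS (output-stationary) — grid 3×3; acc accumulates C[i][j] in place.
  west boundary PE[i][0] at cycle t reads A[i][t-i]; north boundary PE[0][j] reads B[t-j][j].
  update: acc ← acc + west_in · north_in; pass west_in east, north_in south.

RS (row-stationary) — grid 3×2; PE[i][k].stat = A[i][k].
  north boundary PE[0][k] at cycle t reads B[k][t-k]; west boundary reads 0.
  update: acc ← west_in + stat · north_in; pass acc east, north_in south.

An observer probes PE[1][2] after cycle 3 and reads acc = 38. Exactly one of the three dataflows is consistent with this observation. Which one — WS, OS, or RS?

WS (2×3 grid), PE[1][2]:
  0: (1,2).acc=0  regs=<0,0>
  1: (1,2).acc=0  regs=<0,0>
  2: (1,2).acc=0  regs=<0,0>
  3: (1,2).acc=38  regs=<7,38>
OS (3×3 grid), PE[1][2]:
  0: (1,2).acc=0  regs=<0,0>
  1: (1,2).acc=0  regs=<0,0>
  2: (1,2).acc=0  regs=<0,0>
  3: (1,2).acc=15  regs=<5,3>
— RS: 3×2 array has no PE[1][2].

dataflow = WS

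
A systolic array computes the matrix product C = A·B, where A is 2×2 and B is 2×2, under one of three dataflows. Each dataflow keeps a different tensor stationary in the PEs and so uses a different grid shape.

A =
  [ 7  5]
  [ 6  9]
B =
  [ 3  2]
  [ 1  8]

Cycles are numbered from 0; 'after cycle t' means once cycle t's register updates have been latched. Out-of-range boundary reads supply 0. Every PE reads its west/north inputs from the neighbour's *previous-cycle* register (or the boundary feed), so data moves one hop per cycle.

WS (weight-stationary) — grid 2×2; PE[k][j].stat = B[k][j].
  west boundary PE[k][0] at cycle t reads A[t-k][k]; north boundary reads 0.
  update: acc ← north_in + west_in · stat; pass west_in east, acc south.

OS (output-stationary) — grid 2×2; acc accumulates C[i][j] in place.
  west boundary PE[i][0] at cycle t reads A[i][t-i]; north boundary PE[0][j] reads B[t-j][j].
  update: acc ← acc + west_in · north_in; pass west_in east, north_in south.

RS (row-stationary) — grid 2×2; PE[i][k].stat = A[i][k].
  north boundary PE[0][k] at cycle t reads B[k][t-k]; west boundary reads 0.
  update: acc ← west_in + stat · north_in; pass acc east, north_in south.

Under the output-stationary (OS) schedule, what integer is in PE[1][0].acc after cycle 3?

PE[1][0].acc = 27

OS on a 2×2 grid — tracing PE[1][0] and its feeders:
  c0 r0c0: 21 / 7 / 3
  c0 r1c0: 0 / 0 / 0
  c1 r0c0: 26 / 5 / 1
  c1 r1c0: 18 / 6 / 3
  c2 r0c0: 26 / 0 / 0
  c2 r1c0: 27 / 9 / 1
  c3 r0c0: 26 / 0 / 0
  c3 r1c0: 27 / 0 / 0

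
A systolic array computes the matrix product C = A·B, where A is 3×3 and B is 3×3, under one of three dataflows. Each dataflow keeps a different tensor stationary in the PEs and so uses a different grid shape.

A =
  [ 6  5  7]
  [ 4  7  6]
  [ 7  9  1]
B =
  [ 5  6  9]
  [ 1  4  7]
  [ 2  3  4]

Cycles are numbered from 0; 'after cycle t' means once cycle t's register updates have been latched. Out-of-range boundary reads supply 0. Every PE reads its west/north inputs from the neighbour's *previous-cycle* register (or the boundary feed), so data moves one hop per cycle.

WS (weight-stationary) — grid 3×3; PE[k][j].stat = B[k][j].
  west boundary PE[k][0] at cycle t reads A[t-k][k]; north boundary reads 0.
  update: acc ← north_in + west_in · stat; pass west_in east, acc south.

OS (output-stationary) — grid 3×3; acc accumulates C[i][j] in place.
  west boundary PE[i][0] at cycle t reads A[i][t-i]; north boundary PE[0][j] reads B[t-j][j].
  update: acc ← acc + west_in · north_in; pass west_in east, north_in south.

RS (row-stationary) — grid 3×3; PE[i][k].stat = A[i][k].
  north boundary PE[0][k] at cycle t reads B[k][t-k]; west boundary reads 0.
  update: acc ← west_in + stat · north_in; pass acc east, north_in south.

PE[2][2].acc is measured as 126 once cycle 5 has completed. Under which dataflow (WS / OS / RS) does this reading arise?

dataflow = OS

Under WS (3×3), PE[2][2]:
  @0  [2,2]  acc 0  |  →0  ↓0
  @1  [2,2]  acc 0  |  →0  ↓0
  @2  [2,2]  acc 0  |  →0  ↓0
  @3  [2,2]  acc 0  |  →0  ↓0
  @4  [2,2]  acc 117  |  →7  ↓117
  @5  [2,2]  acc 109  |  →6  ↓109
Under OS (3×3), PE[2][2]:
  @0  [2,2]  acc 0  |  →0  ↓0
  @1  [2,2]  acc 0  |  →0  ↓0
  @2  [2,2]  acc 0  |  →0  ↓0
  @3  [2,2]  acc 0  |  →0  ↓0
  @4  [2,2]  acc 63  |  →7  ↓9
  @5  [2,2]  acc 126  |  →9  ↓7
Under RS (3×3), PE[2][2]:
  @0  [2,2]  acc 0  |  →0  ↓0
  @1  [2,2]  acc 0  |  →0  ↓0
  @2  [2,2]  acc 0  |  →0  ↓0
  @3  [2,2]  acc 0  |  →0  ↓0
  @4  [2,2]  acc 46  |  →46  ↓2
  @5  [2,2]  acc 81  |  →81  ↓3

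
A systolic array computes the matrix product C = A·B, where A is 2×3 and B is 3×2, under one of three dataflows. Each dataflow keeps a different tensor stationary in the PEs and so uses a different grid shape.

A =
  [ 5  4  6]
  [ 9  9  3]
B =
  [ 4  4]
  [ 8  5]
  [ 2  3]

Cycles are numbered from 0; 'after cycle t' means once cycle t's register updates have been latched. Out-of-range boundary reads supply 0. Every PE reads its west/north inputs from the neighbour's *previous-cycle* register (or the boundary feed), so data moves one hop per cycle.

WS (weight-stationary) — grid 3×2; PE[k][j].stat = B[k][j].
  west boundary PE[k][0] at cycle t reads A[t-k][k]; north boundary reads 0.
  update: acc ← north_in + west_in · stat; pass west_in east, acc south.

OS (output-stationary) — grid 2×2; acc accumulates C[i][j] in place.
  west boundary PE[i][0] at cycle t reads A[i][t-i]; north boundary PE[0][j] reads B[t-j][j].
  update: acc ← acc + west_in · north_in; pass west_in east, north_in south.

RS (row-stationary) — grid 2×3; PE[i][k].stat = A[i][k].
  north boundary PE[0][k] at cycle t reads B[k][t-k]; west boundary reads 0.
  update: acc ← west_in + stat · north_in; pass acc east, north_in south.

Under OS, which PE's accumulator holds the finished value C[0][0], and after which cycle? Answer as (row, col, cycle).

OS — PE[0][0] is where C[0][0] collects:
  @0  [0,0]  acc 20  |  →5  ↓4
  @1  [0,0]  acc 52  |  →4  ↓8
  @2  [0,0]  acc 64  |  →6  ↓2

(row, col, cycle) = (0, 0, 2)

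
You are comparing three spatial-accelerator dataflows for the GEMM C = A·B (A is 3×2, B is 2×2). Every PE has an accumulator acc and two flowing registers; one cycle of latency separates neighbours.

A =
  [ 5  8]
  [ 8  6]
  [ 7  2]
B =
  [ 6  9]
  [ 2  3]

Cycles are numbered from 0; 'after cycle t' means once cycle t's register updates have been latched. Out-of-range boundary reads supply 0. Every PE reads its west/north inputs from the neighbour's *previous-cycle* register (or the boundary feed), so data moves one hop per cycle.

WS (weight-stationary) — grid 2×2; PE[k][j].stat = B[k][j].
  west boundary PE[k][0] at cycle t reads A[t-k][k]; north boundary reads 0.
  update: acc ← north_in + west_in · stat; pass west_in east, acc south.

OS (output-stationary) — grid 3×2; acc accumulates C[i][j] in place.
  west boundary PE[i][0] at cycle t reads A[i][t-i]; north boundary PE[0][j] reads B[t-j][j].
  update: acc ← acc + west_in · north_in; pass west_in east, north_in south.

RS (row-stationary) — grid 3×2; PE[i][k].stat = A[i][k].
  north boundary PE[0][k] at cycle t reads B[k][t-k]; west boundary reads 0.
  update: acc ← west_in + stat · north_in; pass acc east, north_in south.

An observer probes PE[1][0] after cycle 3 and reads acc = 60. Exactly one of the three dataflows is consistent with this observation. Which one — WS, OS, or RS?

dataflow = OS

WS (2×2 grid), PE[1][0]:
  @0  [1,0]  acc 0  |  →0  ↓0
  @1  [1,0]  acc 46  |  →8  ↓46
  @2  [1,0]  acc 60  |  →6  ↓60
  @3  [1,0]  acc 46  |  →2  ↓46
OS (3×2 grid), PE[1][0]:
  @0  [1,0]  acc 0  |  →0  ↓0
  @1  [1,0]  acc 48  |  →8  ↓6
  @2  [1,0]  acc 60  |  →6  ↓2
  @3  [1,0]  acc 60  |  →0  ↓0
RS (3×2 grid), PE[1][0]:
  @0  [1,0]  acc 0  |  →0  ↓0
  @1  [1,0]  acc 48  |  →48  ↓6
  @2  [1,0]  acc 72  |  →72  ↓9
  @3  [1,0]  acc 0  |  →0  ↓0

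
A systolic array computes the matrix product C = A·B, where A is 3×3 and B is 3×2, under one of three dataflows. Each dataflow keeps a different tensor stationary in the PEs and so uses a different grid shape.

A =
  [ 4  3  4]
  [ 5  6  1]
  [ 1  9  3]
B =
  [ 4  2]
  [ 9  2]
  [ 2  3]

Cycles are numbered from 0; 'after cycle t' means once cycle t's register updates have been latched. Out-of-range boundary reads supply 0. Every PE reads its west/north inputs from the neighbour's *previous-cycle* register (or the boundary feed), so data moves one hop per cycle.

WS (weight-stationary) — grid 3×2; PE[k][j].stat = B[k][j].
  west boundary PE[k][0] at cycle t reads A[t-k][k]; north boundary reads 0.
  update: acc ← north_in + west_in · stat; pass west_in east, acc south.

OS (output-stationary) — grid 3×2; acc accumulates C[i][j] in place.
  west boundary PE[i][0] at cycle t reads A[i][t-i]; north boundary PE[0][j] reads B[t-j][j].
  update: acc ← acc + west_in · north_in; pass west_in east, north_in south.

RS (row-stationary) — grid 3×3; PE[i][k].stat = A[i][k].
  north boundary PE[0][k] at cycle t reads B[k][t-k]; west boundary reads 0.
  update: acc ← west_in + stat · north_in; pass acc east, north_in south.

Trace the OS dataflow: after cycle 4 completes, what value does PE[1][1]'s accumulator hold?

OS (3×2). Following PE[1][1] plus its west/north inputs:
  c0 r0c1: 0 / 0 / 0
  c0 r1c0: 0 / 0 / 0
  c0 r1c1: 0 / 0 / 0
  c1 r0c1: 8 / 4 / 2
  c1 r1c0: 20 / 5 / 4
  c1 r1c1: 0 / 0 / 0
  c2 r0c1: 14 / 3 / 2
  c2 r1c0: 74 / 6 / 9
  c2 r1c1: 10 / 5 / 2
  c3 r0c1: 26 / 4 / 3
  c3 r1c0: 76 / 1 / 2
  c3 r1c1: 22 / 6 / 2
  c4 r0c1: 26 / 0 / 0
  c4 r1c0: 76 / 0 / 0
  c4 r1c1: 25 / 1 / 3

PE[1][1].acc = 25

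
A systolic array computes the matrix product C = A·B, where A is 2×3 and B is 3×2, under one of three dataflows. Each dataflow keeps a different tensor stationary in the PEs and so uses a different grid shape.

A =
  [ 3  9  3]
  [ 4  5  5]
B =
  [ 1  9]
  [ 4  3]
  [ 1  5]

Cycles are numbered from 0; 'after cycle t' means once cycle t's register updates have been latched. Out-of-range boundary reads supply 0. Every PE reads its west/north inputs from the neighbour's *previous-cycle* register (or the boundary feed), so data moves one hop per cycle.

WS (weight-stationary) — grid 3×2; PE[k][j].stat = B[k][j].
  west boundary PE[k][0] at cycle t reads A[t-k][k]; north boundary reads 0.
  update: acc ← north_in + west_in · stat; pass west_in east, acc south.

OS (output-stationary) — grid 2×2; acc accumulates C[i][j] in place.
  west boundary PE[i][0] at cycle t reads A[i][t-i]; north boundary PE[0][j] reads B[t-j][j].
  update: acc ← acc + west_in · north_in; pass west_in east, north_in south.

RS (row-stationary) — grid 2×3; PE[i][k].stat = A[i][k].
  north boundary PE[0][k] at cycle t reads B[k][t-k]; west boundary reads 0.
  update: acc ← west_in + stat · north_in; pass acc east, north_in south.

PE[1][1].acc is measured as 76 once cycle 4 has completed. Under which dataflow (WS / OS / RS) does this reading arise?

dataflow = OS

Under WS (3×2), PE[1][1]:
  cycle 0: PE[1][1] → acc 0, east 0, south 0
  cycle 1: PE[1][1] → acc 0, east 0, south 0
  cycle 2: PE[1][1] → acc 54, east 9, south 54
  cycle 3: PE[1][1] → acc 51, east 5, south 51
  cycle 4: PE[1][1] → acc 0, east 0, south 0
Under OS (2×2), PE[1][1]:
  cycle 0: PE[1][1] → acc 0, east 0, south 0
  cycle 1: PE[1][1] → acc 0, east 0, south 0
  cycle 2: PE[1][1] → acc 36, east 4, south 9
  cycle 3: PE[1][1] → acc 51, east 5, south 3
  cycle 4: PE[1][1] → acc 76, east 5, south 5
Under RS (2×3), PE[1][1]:
  cycle 0: PE[1][1] → acc 0, east 0, south 0
  cycle 1: PE[1][1] → acc 0, east 0, south 0
  cycle 2: PE[1][1] → acc 24, east 24, south 4
  cycle 3: PE[1][1] → acc 51, east 51, south 3
  cycle 4: PE[1][1] → acc 0, east 0, south 0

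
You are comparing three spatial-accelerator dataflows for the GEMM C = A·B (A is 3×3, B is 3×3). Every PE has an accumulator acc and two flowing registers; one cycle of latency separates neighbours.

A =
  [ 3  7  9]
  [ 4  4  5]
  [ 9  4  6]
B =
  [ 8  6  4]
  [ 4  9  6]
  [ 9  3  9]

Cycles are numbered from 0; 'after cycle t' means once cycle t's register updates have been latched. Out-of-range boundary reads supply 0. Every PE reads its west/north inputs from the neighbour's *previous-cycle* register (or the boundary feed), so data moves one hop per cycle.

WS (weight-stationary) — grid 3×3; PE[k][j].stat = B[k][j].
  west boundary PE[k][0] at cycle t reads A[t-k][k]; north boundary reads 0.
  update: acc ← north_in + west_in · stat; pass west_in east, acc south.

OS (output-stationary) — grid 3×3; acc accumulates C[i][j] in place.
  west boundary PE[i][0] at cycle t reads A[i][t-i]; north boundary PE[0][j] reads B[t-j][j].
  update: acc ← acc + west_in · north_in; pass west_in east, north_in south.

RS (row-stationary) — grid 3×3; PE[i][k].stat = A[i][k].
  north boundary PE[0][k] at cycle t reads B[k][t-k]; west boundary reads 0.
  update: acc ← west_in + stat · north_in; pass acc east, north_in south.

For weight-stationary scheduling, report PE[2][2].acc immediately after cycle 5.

PE[2][2].acc = 85

WS (3×3). Following PE[2][2] plus its west/north inputs:
  [0] (1,2) acc=0 (h:0 v:0)
  [0] (2,1) acc=0 (h:0 v:0)
  [0] (2,2) acc=0 (h:0 v:0)
  [1] (1,2) acc=0 (h:0 v:0)
  [1] (2,1) acc=0 (h:0 v:0)
  [1] (2,2) acc=0 (h:0 v:0)
  [2] (1,2) acc=0 (h:0 v:0)
  [2] (2,1) acc=0 (h:0 v:0)
  [2] (2,2) acc=0 (h:0 v:0)
  [3] (1,2) acc=54 (h:7 v:54)
  [3] (2,1) acc=108 (h:9 v:108)
  [3] (2,2) acc=0 (h:0 v:0)
  [4] (1,2) acc=40 (h:4 v:40)
  [4] (2,1) acc=75 (h:5 v:75)
  [4] (2,2) acc=135 (h:9 v:135)
  [5] (1,2) acc=60 (h:4 v:60)
  [5] (2,1) acc=108 (h:6 v:108)
  [5] (2,2) acc=85 (h:5 v:85)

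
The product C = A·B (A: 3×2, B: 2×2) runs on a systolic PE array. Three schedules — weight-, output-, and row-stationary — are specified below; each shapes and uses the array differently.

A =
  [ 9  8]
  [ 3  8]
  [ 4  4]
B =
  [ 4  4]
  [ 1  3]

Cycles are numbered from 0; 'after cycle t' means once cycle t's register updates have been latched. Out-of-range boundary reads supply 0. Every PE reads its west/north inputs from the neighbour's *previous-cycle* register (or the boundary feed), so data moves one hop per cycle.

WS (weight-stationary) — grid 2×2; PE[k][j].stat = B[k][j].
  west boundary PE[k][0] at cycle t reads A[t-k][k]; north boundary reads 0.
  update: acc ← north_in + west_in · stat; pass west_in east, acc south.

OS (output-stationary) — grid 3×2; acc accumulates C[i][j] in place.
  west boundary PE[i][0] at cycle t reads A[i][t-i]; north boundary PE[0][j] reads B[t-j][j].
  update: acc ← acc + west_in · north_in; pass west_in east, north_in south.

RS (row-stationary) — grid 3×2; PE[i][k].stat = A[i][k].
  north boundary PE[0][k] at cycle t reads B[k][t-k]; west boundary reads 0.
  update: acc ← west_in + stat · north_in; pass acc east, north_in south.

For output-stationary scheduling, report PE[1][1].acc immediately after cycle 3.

OS on a 3×2 grid — tracing PE[1][1] and its feeders:
  0: (0,1).acc=0  regs=<0,0>
  0: (1,0).acc=0  regs=<0,0>
  0: (1,1).acc=0  regs=<0,0>
  1: (0,1).acc=36  regs=<9,4>
  1: (1,0).acc=12  regs=<3,4>
  1: (1,1).acc=0  regs=<0,0>
  2: (0,1).acc=60  regs=<8,3>
  2: (1,0).acc=20  regs=<8,1>
  2: (1,1).acc=12  regs=<3,4>
  3: (0,1).acc=60  regs=<0,0>
  3: (1,0).acc=20  regs=<0,0>
  3: (1,1).acc=36  regs=<8,3>

PE[1][1].acc = 36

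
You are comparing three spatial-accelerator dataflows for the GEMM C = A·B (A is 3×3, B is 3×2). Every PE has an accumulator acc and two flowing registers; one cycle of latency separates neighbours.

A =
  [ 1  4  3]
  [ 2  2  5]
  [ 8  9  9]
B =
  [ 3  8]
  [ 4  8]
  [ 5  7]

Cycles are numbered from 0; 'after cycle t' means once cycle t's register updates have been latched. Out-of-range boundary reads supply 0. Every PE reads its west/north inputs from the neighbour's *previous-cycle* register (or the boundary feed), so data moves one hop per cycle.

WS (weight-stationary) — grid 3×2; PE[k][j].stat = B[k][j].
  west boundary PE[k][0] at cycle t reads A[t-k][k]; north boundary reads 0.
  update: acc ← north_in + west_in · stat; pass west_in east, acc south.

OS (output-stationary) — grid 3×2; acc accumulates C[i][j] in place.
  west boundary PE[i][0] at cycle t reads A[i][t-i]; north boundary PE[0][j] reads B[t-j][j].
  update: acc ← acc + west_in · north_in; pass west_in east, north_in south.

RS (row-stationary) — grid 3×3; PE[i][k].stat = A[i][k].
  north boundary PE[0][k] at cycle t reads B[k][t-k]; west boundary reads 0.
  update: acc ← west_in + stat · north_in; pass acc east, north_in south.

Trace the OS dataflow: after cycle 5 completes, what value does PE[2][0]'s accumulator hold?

OS on a 3×2 grid — tracing PE[2][0] and its feeders:
  c0 r1c0: 0 / 0 / 0
  c0 r2c0: 0 / 0 / 0
  c1 r1c0: 6 / 2 / 3
  c1 r2c0: 0 / 0 / 0
  c2 r1c0: 14 / 2 / 4
  c2 r2c0: 24 / 8 / 3
  c3 r1c0: 39 / 5 / 5
  c3 r2c0: 60 / 9 / 4
  c4 r1c0: 39 / 0 / 0
  c4 r2c0: 105 / 9 / 5
  c5 r1c0: 39 / 0 / 0
  c5 r2c0: 105 / 0 / 0

PE[2][0].acc = 105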